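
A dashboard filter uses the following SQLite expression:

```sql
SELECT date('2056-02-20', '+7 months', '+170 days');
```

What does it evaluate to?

Adding +7 months to 2056-02-20 gives 2056-09-20.
Applying '+170 days' to 2056-09-20: counting 170 days forward gives 2057-03-09.

2057-03-09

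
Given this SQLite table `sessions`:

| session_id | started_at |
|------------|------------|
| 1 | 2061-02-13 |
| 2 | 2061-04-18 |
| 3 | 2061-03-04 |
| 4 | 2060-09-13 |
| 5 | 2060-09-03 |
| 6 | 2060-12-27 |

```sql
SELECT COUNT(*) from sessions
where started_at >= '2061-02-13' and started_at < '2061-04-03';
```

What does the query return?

2

Rows in [2061-02-13, 2061-04-03): 2061-02-13, 2061-03-04 → 2 rows.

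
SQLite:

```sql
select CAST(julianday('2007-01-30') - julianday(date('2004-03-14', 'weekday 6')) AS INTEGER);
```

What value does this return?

`weekday 6` advances to the next Saturday; 2004-03-14 is a Sunday, so it moves forward to 2004-03-20.
11 days remain in March 2004 after the 20th (31 − 20).
Full months from April 2004 through December 2006 contribute their day counts.
Then 30 days into January 2007.
Total: 11 + 30 + 31 + 30 + 31 + 31 + 30 + 31 + 30 + 31 + 31 + 28 + 31 + 30 + 31 + 30 + 31 + 31 + 30 + 31 + 30 + 31 + 31 + 28 + 31 + 30 + 31 + 30 + 31 + 31 + 30 + 31 + 30 + 31 + 30 = 1046.

1046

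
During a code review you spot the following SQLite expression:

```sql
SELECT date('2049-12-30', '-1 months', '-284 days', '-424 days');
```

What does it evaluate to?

2047-12-23

Adding -1 month to 2049-12-30 gives 2049-11-30.
Applying '-284 days' to 2049-11-30: counting 284 days back gives 2049-02-19.
Applying '-424 days' to 2049-02-19: counting 424 days back gives 2047-12-23.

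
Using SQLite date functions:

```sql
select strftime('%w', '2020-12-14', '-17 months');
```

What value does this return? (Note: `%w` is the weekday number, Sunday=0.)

First apply '-17 months': 2020-12-14 → 2019-07-14.
2019-07-14 is a Sunday; with Sunday=0 that is 0.

0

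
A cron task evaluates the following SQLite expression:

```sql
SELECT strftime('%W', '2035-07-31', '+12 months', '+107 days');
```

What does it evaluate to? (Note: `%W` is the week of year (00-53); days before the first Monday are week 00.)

First apply '+12 months', '+107 days': 2035-07-31 → 2036-11-15.
2036-11-15 is a Saturday. SQLite's %W counts Mondays since the year started; the result is 45.

45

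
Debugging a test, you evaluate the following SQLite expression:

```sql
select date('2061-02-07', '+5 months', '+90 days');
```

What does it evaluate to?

2061-10-05

Adding +5 months to 2061-02-07 gives 2061-07-07.
Applying '+90 days' to 2061-07-07: counting 90 days forward gives 2061-10-05.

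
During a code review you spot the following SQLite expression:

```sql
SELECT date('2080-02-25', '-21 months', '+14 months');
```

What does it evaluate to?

Adding -21 months to 2080-02-25 gives 2078-05-25.
Adding +14 months to 2078-05-25 gives 2079-07-25.

2079-07-25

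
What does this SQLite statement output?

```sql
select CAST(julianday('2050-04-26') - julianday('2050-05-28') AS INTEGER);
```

4 days remain in April 2050 after the 26th (30 − 26).
Then 28 days into May 2050.
Total: 4 + 28 = 32.
The subtraction is earlier − later, so the result is −32 → -32.

-32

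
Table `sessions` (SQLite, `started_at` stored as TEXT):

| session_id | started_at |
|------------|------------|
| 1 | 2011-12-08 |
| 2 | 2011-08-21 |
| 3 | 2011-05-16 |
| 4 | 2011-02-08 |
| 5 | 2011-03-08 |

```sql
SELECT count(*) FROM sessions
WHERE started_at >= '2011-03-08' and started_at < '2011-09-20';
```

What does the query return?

Rows in [2011-03-08, 2011-09-20): 2011-08-21, 2011-05-16, 2011-03-08 → 3 rows.

3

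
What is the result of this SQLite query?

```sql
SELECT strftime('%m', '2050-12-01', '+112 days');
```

First apply '+112 days': 2050-12-01 → 2051-03-23.
`%m` extracts the 2-digit month (01-12): 03.

03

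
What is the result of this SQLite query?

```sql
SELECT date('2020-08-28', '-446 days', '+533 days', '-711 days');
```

Applying '-446 days' to 2020-08-28: counting 446 days back gives 2019-06-09.
Applying '+533 days' to 2019-06-09: counting 533 days forward gives 2020-11-23.
Applying '-711 days' to 2020-11-23: counting 711 days back gives 2018-12-13.

2018-12-13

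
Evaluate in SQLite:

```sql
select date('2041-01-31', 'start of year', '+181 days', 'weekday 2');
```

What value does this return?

2041-07-02

`start of year` rewinds 2041-01-31 to 2041-01-01.
Applying '+181 days' to 2041-01-01: counting 181 days forward gives 2041-07-01.
`weekday 2` advances to the next Tuesday; 2041-07-01 is a Monday, so it moves forward to 2041-07-02.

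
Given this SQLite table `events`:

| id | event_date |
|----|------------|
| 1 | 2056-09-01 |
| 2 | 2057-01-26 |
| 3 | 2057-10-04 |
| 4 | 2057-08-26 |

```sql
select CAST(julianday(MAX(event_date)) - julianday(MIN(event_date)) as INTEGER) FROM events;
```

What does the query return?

398

MIN = 2056-09-01, MAX = 2057-10-04.
29 days remain in September 2056 after the 1st (30 − 1).
Full months from October 2056 through September 2057 contribute their day counts.
Then 4 days into October 2057.
Total: 29 + 31 + 30 + 31 + 31 + 28 + 31 + 30 + 31 + 30 + 31 + 31 + 30 + 4 = 398.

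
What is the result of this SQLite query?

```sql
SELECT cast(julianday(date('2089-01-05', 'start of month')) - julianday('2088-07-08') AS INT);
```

`start of month` rewinds 2089-01-05 to 2089-01-01.
23 days remain in July 2088 after the 8th (31 − 8).
August 2088: 31 days.
September 2088: 30 days.
October 2088: 31 days.
November 2088: 30 days.
December 2088: 31 days.
Then 1 day into January 2089.
Total: 23 + 31 + 30 + 31 + 30 + 31 + 1 = 177.

177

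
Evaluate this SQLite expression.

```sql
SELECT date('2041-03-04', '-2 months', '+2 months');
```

Adding -2 months to 2041-03-04 gives 2041-01-04.
Adding +2 months to 2041-01-04 gives 2041-03-04.

2041-03-04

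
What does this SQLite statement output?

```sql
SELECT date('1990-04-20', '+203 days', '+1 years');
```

Applying '+203 days' to 1990-04-20: counting 203 days forward gives 1990-11-09.
Adding +1 year to 1990-11-09 gives 1991-11-09.

1991-11-09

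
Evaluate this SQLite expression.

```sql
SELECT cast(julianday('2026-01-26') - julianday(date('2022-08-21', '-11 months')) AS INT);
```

Adding -11 months to 2022-08-21 gives 2021-09-21.
9 days remain in September 2021 after the 21st (30 − 21).
Full months from October 2021 through December 2025 contribute their day counts.
Then 26 days into January 2026.
Total: 9 + 31 + 30 + 31 + 31 + 28 + 31 + 30 + 31 + 30 + 31 + 31 + 30 + 31 + 30 + 31 + 31 + 28 + 31 + 30 + 31 + 30 + 31 + 31 + 30 + 31 + 30 + 31 + 31 + 29 + 31 + 30 + 31 + 30 + 31 + 31 + 30 + 31 + 30 + 31 + 31 + 28 + 31 + 30 + 31 + 30 + 31 + 31 + 30 + 31 + 30 + 31 + 26 = 1588.

1588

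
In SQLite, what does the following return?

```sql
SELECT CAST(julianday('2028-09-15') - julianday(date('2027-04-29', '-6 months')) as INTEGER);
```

Adding -6 months to 2027-04-29 gives 2026-10-29.
2 days remain in October 2026 after the 29th (31 − 29).
Full months from November 2026 through August 2028 contribute their day counts.
Then 15 days into September 2028.
Total: 2 + 30 + 31 + 31 + 28 + 31 + 30 + 31 + 30 + 31 + 31 + 30 + 31 + 30 + 31 + 31 + 29 + 31 + 30 + 31 + 30 + 31 + 31 + 15 = 687.

687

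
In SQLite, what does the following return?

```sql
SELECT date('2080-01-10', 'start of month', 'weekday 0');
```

`start of month` rewinds 2080-01-10 to 2080-01-01.
`weekday 0` advances to the next Sunday; 2080-01-01 is a Monday, so it moves forward to 2080-01-07.

2080-01-07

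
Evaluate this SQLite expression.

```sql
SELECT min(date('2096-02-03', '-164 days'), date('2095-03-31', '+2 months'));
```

2095-05-31

date('2096-02-03', '-164 days') → 2095-08-23.
date('2095-03-31', '+2 months') → 2095-05-31.
Earlier of the two is 2095-05-31.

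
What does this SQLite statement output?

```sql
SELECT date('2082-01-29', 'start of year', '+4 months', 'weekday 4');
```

2082-05-07

`start of year` rewinds 2082-01-29 to 2082-01-01.
Adding +4 months to 2082-01-01 gives 2082-05-01.
`weekday 4` advances to the next Thursday; 2082-05-01 is a Friday, so it moves forward to 2082-05-07.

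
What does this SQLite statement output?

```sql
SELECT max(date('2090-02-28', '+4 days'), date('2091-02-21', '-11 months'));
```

date('2090-02-28', '+4 days') → 2090-03-04.
date('2091-02-21', '-11 months') → 2090-03-21.
Later of the two is 2090-03-21.

2090-03-21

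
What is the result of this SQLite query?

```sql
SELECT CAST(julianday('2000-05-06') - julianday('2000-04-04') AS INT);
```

32

26 days remain in April 2000 after the 4th (30 − 4).
Then 6 days into May 2000.
Total: 26 + 6 = 32.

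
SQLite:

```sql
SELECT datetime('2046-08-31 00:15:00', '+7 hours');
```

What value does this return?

2046-08-31 07:15:00

+7 hours from 2046-08-31 00:15:00 is 2046-08-31 07:15:00.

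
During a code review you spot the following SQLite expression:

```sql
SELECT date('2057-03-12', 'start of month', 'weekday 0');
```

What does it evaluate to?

`start of month` rewinds 2057-03-12 to 2057-03-01.
`weekday 0` advances to the next Sunday; 2057-03-01 is a Thursday, so it moves forward to 2057-03-04.

2057-03-04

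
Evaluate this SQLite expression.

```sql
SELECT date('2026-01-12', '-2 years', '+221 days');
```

2024-08-20

Adding -2 years to 2026-01-12 gives 2024-01-12.
Applying '+221 days' to 2024-01-12: counting 221 days forward gives 2024-08-20.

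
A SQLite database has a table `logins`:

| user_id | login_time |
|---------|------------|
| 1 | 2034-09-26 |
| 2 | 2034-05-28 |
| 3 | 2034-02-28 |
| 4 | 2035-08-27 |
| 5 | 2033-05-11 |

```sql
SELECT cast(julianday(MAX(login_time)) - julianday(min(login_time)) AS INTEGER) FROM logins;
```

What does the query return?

838

MIN = 2033-05-11, MAX = 2035-08-27.
20 days remain in May 2033 after the 11th (31 − 11).
Full months from June 2033 through July 2035 contribute their day counts.
Then 27 days into August 2035.
Total: 20 + 30 + 31 + 31 + 30 + 31 + 30 + 31 + 31 + 28 + 31 + 30 + 31 + 30 + 31 + 31 + 30 + 31 + 30 + 31 + 31 + 28 + 31 + 30 + 31 + 30 + 31 + 27 = 838.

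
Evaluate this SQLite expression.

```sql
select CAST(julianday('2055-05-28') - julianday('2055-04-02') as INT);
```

56

28 days remain in April 2055 after the 2nd (30 − 2).
Then 28 days into May 2055.
Total: 28 + 28 = 56.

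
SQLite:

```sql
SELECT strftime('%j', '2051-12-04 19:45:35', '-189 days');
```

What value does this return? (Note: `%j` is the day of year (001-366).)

149

First apply '-189 days': 2051-12-04 19:45:35 → 2051-05-29 19:45:35.
Day-of-year for 2051-05-29: days since 2051-01-01 inclusive = 149, zero-padded to 149.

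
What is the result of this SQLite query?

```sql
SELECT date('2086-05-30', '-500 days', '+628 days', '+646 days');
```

2088-07-12

Applying '-500 days' to 2086-05-30: counting 500 days back gives 2085-01-15.
Applying '+628 days' to 2085-01-15: counting 628 days forward gives 2086-10-05.
Applying '+646 days' to 2086-10-05: counting 646 days forward gives 2088-07-12.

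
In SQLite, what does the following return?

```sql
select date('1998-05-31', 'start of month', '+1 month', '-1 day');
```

1998-05-31

`start of month` rewinds 1998-05-31 to 1998-05-01.
Adding +1 month to 1998-05-01 gives 1998-06-01.
Going back 1 day from 1998-06-01 reaches 1998-05-31 (last day of May, 31 days).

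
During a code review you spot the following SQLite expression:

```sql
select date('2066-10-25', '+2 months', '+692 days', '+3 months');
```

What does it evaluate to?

Adding +2 months to 2066-10-25 gives 2066-12-25.
Applying '+692 days' to 2066-12-25: counting 692 days forward gives 2068-11-16.
Adding +3 months to 2068-11-16 gives 2069-02-16.

2069-02-16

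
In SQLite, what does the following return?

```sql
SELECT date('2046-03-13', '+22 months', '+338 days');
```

2048-12-16

Adding +22 months to 2046-03-13 gives 2048-01-13.
Applying '+338 days' to 2048-01-13: counting 338 days forward gives 2048-12-16.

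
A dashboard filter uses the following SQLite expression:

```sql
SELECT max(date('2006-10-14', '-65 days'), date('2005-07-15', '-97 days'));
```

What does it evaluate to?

2006-08-10

date('2006-10-14', '-65 days') → 2006-08-10.
date('2005-07-15', '-97 days') → 2005-04-09.
Later of the two is 2006-08-10.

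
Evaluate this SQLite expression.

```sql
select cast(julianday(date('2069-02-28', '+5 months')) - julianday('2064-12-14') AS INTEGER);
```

1687

Adding +5 months to 2069-02-28 gives 2069-07-28.
17 days remain in December 2064 after the 14th (31 − 14).
Full months from January 2065 through June 2069 contribute their day counts.
Then 28 days into July 2069.
Total: 17 + 31 + 28 + 31 + 30 + 31 + 30 + 31 + 31 + 30 + 31 + 30 + 31 + 31 + 28 + 31 + 30 + 31 + 30 + 31 + 31 + 30 + 31 + 30 + 31 + 31 + 28 + 31 + 30 + 31 + 30 + 31 + 31 + 30 + 31 + 30 + 31 + 31 + 29 + 31 + 30 + 31 + 30 + 31 + 31 + 30 + 31 + 30 + 31 + 31 + 28 + 31 + 30 + 31 + 30 + 28 = 1687.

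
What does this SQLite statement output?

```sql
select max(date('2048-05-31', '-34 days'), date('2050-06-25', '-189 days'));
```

date('2048-05-31', '-34 days') → 2048-04-27.
date('2050-06-25', '-189 days') → 2049-12-18.
Later of the two is 2049-12-18.

2049-12-18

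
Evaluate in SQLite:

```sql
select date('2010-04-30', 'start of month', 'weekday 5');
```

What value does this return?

2010-04-02

`start of month` rewinds 2010-04-30 to 2010-04-01.
`weekday 5` advances to the next Friday; 2010-04-01 is a Thursday, so it moves forward to 2010-04-02.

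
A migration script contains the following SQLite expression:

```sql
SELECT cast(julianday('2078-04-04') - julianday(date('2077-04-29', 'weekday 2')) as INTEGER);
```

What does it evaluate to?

`weekday 2` advances to the next Tuesday; 2077-04-29 is a Thursday, so it moves forward to 2077-05-04.
27 days remain in May 2077 after the 4th (31 − 4).
Full months from June 2077 through March 2078 contribute their day counts.
Then 4 days into April 2078.
Total: 27 + 30 + 31 + 31 + 30 + 31 + 30 + 31 + 31 + 28 + 31 + 4 = 335.

335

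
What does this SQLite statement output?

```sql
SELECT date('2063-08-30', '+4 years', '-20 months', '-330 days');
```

2065-02-03

Adding +4 years to 2063-08-30 gives 2067-08-30.
Adding -20 months to 2067-08-30 gives 2065-12-30.
Applying '-330 days' to 2065-12-30: counting 330 days back gives 2065-02-03.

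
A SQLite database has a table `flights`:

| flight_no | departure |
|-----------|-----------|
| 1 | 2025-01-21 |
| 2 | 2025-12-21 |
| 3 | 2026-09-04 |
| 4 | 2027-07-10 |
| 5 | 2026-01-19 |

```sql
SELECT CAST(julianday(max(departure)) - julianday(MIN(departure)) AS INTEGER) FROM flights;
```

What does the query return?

MIN = 2025-01-21, MAX = 2027-07-10.
10 days remain in January 2025 after the 21st (31 − 21).
Full months from February 2025 through June 2027 contribute their day counts.
Then 10 days into July 2027.
Total: 10 + 28 + 31 + 30 + 31 + 30 + 31 + 31 + 30 + 31 + 30 + 31 + 31 + 28 + 31 + 30 + 31 + 30 + 31 + 31 + 30 + 31 + 30 + 31 + 31 + 28 + 31 + 30 + 31 + 30 + 10 = 900.

900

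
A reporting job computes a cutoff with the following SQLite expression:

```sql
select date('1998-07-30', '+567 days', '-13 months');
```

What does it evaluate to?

Applying '+567 days' to 1998-07-30: counting 567 days forward gives 2000-02-17.
Adding -13 months to 2000-02-17 gives 1999-01-17.

1999-01-17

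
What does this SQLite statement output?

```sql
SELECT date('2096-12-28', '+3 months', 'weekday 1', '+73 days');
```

Adding +3 months to 2096-12-28 gives 2097-03-28.
`weekday 1` advances to the next Monday; 2097-03-28 is a Thursday, so it moves forward to 2097-04-01.
Applying '+73 days' to 2097-04-01: counting 73 days forward gives 2097-06-13.

2097-06-13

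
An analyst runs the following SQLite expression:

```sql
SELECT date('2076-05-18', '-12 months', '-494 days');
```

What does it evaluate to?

2074-01-09

Adding -12 months to 2076-05-18 gives 2075-05-18.
Applying '-494 days' to 2075-05-18: counting 494 days back gives 2074-01-09.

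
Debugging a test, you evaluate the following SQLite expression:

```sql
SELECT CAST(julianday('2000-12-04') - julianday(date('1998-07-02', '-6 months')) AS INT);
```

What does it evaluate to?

1067

Adding -6 months to 1998-07-02 gives 1998-01-02.
29 days remain in January 1998 after the 2nd (31 − 2).
Full months from February 1998 through November 2000 contribute their day counts.
Then 4 days into December 2000.
Total: 29 + 28 + 31 + 30 + 31 + 30 + 31 + 31 + 30 + 31 + 30 + 31 + 31 + 28 + 31 + 30 + 31 + 30 + 31 + 31 + 30 + 31 + 30 + 31 + 31 + 29 + 31 + 30 + 31 + 30 + 31 + 31 + 30 + 31 + 30 + 4 = 1067.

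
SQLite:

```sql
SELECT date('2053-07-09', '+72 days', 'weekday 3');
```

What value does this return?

Applying '+72 days' to 2053-07-09: counting 72 days forward gives 2053-09-19.
`weekday 3` advances to the next Wednesday; 2053-09-19 is a Friday, so it moves forward to 2053-09-24.

2053-09-24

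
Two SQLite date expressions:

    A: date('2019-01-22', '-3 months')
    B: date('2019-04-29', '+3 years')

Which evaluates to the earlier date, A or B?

A = 2018-10-22.
B = 2022-04-29.
A is earlier.

A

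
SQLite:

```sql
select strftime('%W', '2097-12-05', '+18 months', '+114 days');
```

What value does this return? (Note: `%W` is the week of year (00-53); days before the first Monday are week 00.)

First apply '+18 months', '+114 days': 2097-12-05 → 2099-09-27.
2099-09-27 is a Sunday. SQLite's %W counts Mondays since the year started; the result is 38.

38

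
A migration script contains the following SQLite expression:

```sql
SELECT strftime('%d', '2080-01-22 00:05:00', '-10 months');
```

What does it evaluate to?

First apply '-10 months': 2080-01-22 00:05:00 → 2079-03-22 00:05:00.
`%d` extracts the 2-digit day of month: 22.

22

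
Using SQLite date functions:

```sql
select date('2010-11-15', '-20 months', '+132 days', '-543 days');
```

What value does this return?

Adding -20 months to 2010-11-15 gives 2009-03-15.
Applying '+132 days' to 2009-03-15: counting 132 days forward gives 2009-07-25.
Applying '-543 days' to 2009-07-25: counting 543 days back gives 2008-01-29.

2008-01-29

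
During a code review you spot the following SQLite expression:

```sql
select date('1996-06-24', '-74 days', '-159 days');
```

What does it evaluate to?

Applying '-74 days' to 1996-06-24: counting 74 days back gives 1996-04-11.
Applying '-159 days' to 1996-04-11: counting 159 days back gives 1995-11-04.

1995-11-04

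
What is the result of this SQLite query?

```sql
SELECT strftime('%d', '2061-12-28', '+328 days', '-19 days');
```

First apply '+328 days', '-19 days': 2061-12-28 → 2062-11-02.
`%d` extracts the 2-digit day of month: 02.

02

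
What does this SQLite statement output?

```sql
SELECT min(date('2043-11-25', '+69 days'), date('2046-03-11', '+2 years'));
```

date('2043-11-25', '+69 days') → 2044-02-02.
date('2046-03-11', '+2 years') → 2048-03-11.
Earlier of the two is 2044-02-02.

2044-02-02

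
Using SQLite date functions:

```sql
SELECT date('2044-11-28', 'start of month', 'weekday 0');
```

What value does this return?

`start of month` rewinds 2044-11-28 to 2044-11-01.
`weekday 0` advances to the next Sunday; 2044-11-01 is a Tuesday, so it moves forward to 2044-11-06.

2044-11-06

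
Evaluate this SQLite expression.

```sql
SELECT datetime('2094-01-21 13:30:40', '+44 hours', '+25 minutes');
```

+44 hours from 2094-01-21 13:30:40 is 2094-01-23 09:30:40 (crosses midnight).
+25 minutes from 2094-01-23 09:30:40 is 2094-01-23 09:55:40.

2094-01-23 09:55:40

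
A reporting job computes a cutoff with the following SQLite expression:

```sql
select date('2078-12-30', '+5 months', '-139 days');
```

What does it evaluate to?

Adding +5 months to 2078-12-30 gives 2079-05-30.
Applying '-139 days' to 2079-05-30: counting 139 days back gives 2079-01-11.

2079-01-11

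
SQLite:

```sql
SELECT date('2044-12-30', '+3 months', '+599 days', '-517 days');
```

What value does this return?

Adding +3 months to 2044-12-30 gives 2045-03-30.
Applying '+599 days' to 2045-03-30: counting 599 days forward gives 2046-11-19.
Applying '-517 days' to 2046-11-19: counting 517 days back gives 2045-06-20.

2045-06-20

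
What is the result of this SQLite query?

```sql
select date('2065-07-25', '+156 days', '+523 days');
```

2067-06-04

Applying '+156 days' to 2065-07-25: counting 156 days forward gives 2065-12-28.
Applying '+523 days' to 2065-12-28: counting 523 days forward gives 2067-06-04.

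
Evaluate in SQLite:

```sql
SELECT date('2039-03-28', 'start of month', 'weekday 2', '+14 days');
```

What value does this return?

2039-03-15

`start of month` rewinds 2039-03-28 to 2039-03-01.
`weekday 2` advances to the next Tuesday; 2039-03-01 is already a Tuesday, so it stays at 2039-03-01.
Advancing 14 more days within March lands on 2039-03-15.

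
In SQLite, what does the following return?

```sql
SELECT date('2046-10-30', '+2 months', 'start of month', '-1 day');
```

2046-11-30

Adding +2 months to 2046-10-30 gives 2046-12-30.
`start of month` rewinds 2046-12-30 to 2046-12-01.
Going back 1 day from 2046-12-01 reaches 2046-11-30 (last day of November, 30 days).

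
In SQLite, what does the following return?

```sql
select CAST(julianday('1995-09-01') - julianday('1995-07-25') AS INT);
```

6 days remain in July 1995 after the 25th (31 − 25).
August 1995: 31 days.
Then 1 day into September 1995.
Total: 6 + 31 + 1 = 38.

38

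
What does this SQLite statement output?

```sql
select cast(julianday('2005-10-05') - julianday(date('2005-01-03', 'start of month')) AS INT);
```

`start of month` rewinds 2005-01-03 to 2005-01-01.
30 days remain in January 2005 after the 1st (31 − 1).
Full months from February 2005 through September 2005 contribute their day counts.
Then 5 days into October 2005.
Total: 30 + 28 + 31 + 30 + 31 + 30 + 31 + 31 + 30 + 5 = 277.

277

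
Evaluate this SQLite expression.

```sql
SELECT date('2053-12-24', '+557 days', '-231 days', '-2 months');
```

2054-09-15

Applying '+557 days' to 2053-12-24: counting 557 days forward gives 2055-07-04.
Applying '-231 days' to 2055-07-04: counting 231 days back gives 2054-11-15.
Adding -2 months to 2054-11-15 gives 2054-09-15.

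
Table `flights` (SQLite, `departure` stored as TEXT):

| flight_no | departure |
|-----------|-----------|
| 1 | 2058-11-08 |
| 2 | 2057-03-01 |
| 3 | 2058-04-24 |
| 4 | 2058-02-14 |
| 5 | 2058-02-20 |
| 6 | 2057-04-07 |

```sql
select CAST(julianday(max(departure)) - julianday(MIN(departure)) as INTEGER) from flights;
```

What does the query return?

617

MIN = 2057-03-01, MAX = 2058-11-08.
30 days remain in March 2057 after the 1st (31 − 1).
Full months from April 2057 through October 2058 contribute their day counts.
Then 8 days into November 2058.
Total: 30 + 30 + 31 + 30 + 31 + 31 + 30 + 31 + 30 + 31 + 31 + 28 + 31 + 30 + 31 + 30 + 31 + 31 + 30 + 31 + 8 = 617.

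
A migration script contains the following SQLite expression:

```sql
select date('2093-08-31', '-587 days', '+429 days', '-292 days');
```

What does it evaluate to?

2092-06-07

Applying '-587 days' to 2093-08-31: counting 587 days back gives 2092-01-22.
Applying '+429 days' to 2092-01-22: counting 429 days forward gives 2093-03-26.
Applying '-292 days' to 2093-03-26: counting 292 days back gives 2092-06-07.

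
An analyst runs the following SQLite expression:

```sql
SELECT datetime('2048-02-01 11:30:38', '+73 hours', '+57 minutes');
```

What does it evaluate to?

+73 hours from 2048-02-01 11:30:38 is 2048-02-04 12:30:38 (crosses midnight).
+57 minutes from 2048-02-04 12:30:38 is 2048-02-04 13:27:38.

2048-02-04 13:27:38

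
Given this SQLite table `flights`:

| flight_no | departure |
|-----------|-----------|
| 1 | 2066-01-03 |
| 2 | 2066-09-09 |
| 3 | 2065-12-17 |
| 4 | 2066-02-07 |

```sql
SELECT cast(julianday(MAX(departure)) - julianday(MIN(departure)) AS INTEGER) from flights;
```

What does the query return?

MIN = 2065-12-17, MAX = 2066-09-09.
14 days remain in December 2065 after the 17th (31 − 17).
Full months from January 2066 through August 2066 contribute their day counts.
Then 9 days into September 2066.
Total: 14 + 31 + 28 + 31 + 30 + 31 + 30 + 31 + 31 + 9 = 266.

266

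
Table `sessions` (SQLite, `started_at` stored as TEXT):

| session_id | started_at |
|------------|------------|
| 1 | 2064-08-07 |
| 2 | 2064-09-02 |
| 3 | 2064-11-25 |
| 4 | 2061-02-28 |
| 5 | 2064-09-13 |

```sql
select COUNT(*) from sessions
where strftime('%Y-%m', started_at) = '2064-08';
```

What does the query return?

1

Rows with year-month 2064-08: 2064-08-07 → 1.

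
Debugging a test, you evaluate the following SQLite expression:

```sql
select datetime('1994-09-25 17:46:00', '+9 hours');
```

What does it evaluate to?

+9 hours from 1994-09-25 17:46:00 is 1994-09-26 02:46:00 (crosses midnight).

1994-09-26 02:46:00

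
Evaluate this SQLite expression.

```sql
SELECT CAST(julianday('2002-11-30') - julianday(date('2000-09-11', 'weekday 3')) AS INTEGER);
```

808

`weekday 3` advances to the next Wednesday; 2000-09-11 is a Monday, so it moves forward to 2000-09-13.
17 days remain in September 2000 after the 13th (30 − 13).
Full months from October 2000 through October 2002 contribute their day counts.
Then 30 days into November 2002.
Total: 17 + 31 + 30 + 31 + 31 + 28 + 31 + 30 + 31 + 30 + 31 + 31 + 30 + 31 + 30 + 31 + 31 + 28 + 31 + 30 + 31 + 30 + 31 + 31 + 30 + 31 + 30 = 808.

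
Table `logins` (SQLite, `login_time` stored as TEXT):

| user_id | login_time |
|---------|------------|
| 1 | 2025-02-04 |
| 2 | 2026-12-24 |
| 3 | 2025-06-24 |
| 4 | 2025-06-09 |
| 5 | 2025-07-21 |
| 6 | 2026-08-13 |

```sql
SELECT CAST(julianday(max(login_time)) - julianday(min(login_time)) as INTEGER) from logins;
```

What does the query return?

MIN = 2025-02-04, MAX = 2026-12-24.
24 days remain in February 2025 after the 4th (28 − 4).
Full months from March 2025 through November 2026 contribute their day counts.
Then 24 days into December 2026.
Total: 24 + 31 + 30 + 31 + 30 + 31 + 31 + 30 + 31 + 30 + 31 + 31 + 28 + 31 + 30 + 31 + 30 + 31 + 31 + 30 + 31 + 30 + 24 = 688.

688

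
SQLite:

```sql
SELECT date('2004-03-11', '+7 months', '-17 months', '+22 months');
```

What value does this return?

Adding +7 months to 2004-03-11 gives 2004-10-11.
Adding -17 months to 2004-10-11 gives 2003-05-11.
Adding +22 months to 2003-05-11 gives 2005-03-11.

2005-03-11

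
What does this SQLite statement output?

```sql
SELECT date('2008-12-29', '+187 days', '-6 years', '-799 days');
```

Applying '+187 days' to 2008-12-29: counting 187 days forward gives 2009-07-04.
Adding -6 years to 2009-07-04 gives 2003-07-04.
Applying '-799 days' to 2003-07-04: counting 799 days back gives 2001-04-26.

2001-04-26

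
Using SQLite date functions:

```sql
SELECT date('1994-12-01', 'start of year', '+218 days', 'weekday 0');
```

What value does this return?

1994-08-07

`start of year` rewinds 1994-12-01 to 1994-01-01.
Applying '+218 days' to 1994-01-01: counting 218 days forward gives 1994-08-07.
`weekday 0` advances to the next Sunday; 1994-08-07 is already a Sunday, so it stays at 1994-08-07.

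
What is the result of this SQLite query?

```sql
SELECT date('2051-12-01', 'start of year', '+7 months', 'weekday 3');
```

2051-08-02

`start of year` rewinds 2051-12-01 to 2051-01-01.
Adding +7 months to 2051-01-01 gives 2051-08-01.
`weekday 3` advances to the next Wednesday; 2051-08-01 is a Tuesday, so it moves forward to 2051-08-02.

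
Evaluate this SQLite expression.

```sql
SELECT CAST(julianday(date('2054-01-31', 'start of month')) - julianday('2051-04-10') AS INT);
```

`start of month` rewinds 2054-01-31 to 2054-01-01.
20 days remain in April 2051 after the 10th (30 − 10).
Full months from May 2051 through December 2053 contribute their day counts.
Then 1 day into January 2054.
Total: 20 + 31 + 30 + 31 + 31 + 30 + 31 + 30 + 31 + 31 + 29 + 31 + 30 + 31 + 30 + 31 + 31 + 30 + 31 + 30 + 31 + 31 + 28 + 31 + 30 + 31 + 30 + 31 + 31 + 30 + 31 + 30 + 31 + 1 = 997.

997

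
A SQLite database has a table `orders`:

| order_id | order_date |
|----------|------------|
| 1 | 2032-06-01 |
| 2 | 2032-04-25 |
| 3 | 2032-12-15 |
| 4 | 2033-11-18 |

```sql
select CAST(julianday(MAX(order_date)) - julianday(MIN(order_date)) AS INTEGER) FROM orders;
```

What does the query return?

MIN = 2032-04-25, MAX = 2033-11-18.
5 days remain in April 2032 after the 25th (30 − 25).
Full months from May 2032 through October 2033 contribute their day counts.
Then 18 days into November 2033.
Total: 5 + 31 + 30 + 31 + 31 + 30 + 31 + 30 + 31 + 31 + 28 + 31 + 30 + 31 + 30 + 31 + 31 + 30 + 31 + 18 = 572.

572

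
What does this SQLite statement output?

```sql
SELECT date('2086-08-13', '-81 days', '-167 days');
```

2085-12-08

Applying '-81 days' to 2086-08-13: counting 81 days back gives 2086-05-24.
Applying '-167 days' to 2086-05-24: counting 167 days back gives 2085-12-08.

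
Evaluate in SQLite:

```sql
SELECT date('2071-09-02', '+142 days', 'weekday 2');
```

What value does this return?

2072-01-26

Applying '+142 days' to 2071-09-02: counting 142 days forward gives 2072-01-22.
`weekday 2` advances to the next Tuesday; 2072-01-22 is a Friday, so it moves forward to 2072-01-26.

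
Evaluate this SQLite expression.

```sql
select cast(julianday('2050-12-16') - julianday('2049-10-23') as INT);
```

419

8 days remain in October 2049 after the 23rd (31 − 23).
Full months from November 2049 through November 2050 contribute their day counts.
Then 16 days into December 2050.
Total: 8 + 30 + 31 + 31 + 28 + 31 + 30 + 31 + 30 + 31 + 31 + 30 + 31 + 30 + 16 = 419.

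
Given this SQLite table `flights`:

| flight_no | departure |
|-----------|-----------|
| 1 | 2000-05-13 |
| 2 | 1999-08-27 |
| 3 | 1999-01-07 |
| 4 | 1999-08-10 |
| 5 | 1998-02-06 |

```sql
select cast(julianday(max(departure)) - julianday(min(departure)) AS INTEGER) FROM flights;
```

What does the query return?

827

MIN = 1998-02-06, MAX = 2000-05-13.
22 days remain in February 1998 after the 6th (28 − 6).
Full months from March 1998 through April 2000 contribute their day counts.
Then 13 days into May 2000.
Total: 22 + 31 + 30 + 31 + 30 + 31 + 31 + 30 + 31 + 30 + 31 + 31 + 28 + 31 + 30 + 31 + 30 + 31 + 31 + 30 + 31 + 30 + 31 + 31 + 29 + 31 + 30 + 13 = 827.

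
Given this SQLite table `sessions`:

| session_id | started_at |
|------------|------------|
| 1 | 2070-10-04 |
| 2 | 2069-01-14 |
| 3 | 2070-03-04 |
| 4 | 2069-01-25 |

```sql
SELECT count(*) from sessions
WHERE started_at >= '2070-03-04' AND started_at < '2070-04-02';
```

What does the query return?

1

Rows in [2070-03-04, 2070-04-02): 2070-03-04 → 1 row.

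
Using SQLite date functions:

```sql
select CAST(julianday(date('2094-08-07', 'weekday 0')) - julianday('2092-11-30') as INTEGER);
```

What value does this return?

616

`weekday 0` advances to the next Sunday; 2094-08-07 is a Saturday, so it moves forward to 2094-08-08.
0 days remain in November 2092 after the 30th (30 − 30).
Full months from December 2092 through July 2094 contribute their day counts.
Then 8 days into August 2094.
Total: 0 + 31 + 31 + 28 + 31 + 30 + 31 + 30 + 31 + 31 + 30 + 31 + 30 + 31 + 31 + 28 + 31 + 30 + 31 + 30 + 31 + 8 = 616.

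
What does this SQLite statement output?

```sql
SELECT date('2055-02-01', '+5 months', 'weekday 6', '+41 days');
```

2055-08-13

Adding +5 months to 2055-02-01 gives 2055-07-01.
`weekday 6` advances to the next Saturday; 2055-07-01 is a Thursday, so it moves forward to 2055-07-03.
Applying '+41 days' to 2055-07-03: counting 41 days forward gives 2055-08-13.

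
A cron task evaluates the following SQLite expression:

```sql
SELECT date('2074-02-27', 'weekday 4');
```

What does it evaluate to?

2074-03-01

`weekday 4` advances to the next Thursday; 2074-02-27 is a Tuesday, so it moves forward to 2074-03-01.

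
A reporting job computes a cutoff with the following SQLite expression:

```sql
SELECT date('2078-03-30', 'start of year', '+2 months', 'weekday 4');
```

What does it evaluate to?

`start of year` rewinds 2078-03-30 to 2078-01-01.
Adding +2 months to 2078-01-01 gives 2078-03-01.
`weekday 4` advances to the next Thursday; 2078-03-01 is a Tuesday, so it moves forward to 2078-03-03.

2078-03-03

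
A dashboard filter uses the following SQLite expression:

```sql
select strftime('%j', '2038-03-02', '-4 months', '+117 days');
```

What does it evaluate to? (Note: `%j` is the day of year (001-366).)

First apply '-4 months', '+117 days': 2038-03-02 → 2038-02-27.
Day-of-year for 2038-02-27: days since 2038-01-01 inclusive = 58, zero-padded to 058.

058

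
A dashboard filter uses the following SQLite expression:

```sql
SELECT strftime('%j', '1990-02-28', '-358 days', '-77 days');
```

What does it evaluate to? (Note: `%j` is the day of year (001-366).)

355

First apply '-358 days', '-77 days': 1990-02-28 → 1988-12-20.
Day-of-year for 1988-12-20: days since 1988-01-01 inclusive = 355, zero-padded to 355.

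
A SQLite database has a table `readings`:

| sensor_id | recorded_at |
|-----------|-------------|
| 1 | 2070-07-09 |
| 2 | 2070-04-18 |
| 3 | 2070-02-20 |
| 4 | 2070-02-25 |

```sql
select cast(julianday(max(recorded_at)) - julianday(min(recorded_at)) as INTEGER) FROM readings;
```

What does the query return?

139

MIN = 2070-02-20, MAX = 2070-07-09.
8 days remain in February 2070 after the 20th (28 − 20).
March 2070: 31 days.
April 2070: 30 days.
May 2070: 31 days.
June 2070: 30 days.
Then 9 days into July 2070.
Total: 8 + 31 + 30 + 31 + 30 + 9 = 139.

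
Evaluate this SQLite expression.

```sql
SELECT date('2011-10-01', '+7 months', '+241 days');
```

2012-12-28

Adding +7 months to 2011-10-01 gives 2012-05-01.
Applying '+241 days' to 2012-05-01: counting 241 days forward gives 2012-12-28.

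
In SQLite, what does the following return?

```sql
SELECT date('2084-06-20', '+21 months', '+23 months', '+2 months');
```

Adding +21 months to 2084-06-20 gives 2086-03-20.
Adding +23 months to 2086-03-20 gives 2088-02-20.
Adding +2 months to 2088-02-20 gives 2088-04-20.

2088-04-20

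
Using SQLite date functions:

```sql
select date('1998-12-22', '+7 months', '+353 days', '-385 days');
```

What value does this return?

Adding +7 months to 1998-12-22 gives 1999-07-22.
Applying '+353 days' to 1999-07-22: counting 353 days forward gives 2000-07-09.
Applying '-385 days' to 2000-07-09: counting 385 days back gives 1999-06-20.

1999-06-20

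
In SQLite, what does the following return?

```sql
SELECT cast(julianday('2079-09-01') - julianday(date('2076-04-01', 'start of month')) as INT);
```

1248

`start of month` rewinds 2076-04-01 to 2076-04-01.
29 days remain in April 2076 after the 1st (30 − 1).
Full months from May 2076 through August 2079 contribute their day counts.
Then 1 day into September 2079.
Total: 29 + 31 + 30 + 31 + 31 + 30 + 31 + 30 + 31 + 31 + 28 + 31 + 30 + 31 + 30 + 31 + 31 + 30 + 31 + 30 + 31 + 31 + 28 + 31 + 30 + 31 + 30 + 31 + 31 + 30 + 31 + 30 + 31 + 31 + 28 + 31 + 30 + 31 + 30 + 31 + 31 + 1 = 1248.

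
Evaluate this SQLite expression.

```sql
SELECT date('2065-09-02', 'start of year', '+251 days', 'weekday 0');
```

2065-09-13

`start of year` rewinds 2065-09-02 to 2065-01-01.
Applying '+251 days' to 2065-01-01: counting 251 days forward gives 2065-09-09.
`weekday 0` advances to the next Sunday; 2065-09-09 is a Wednesday, so it moves forward to 2065-09-13.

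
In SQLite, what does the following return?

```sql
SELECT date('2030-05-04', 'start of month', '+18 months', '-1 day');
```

`start of month` rewinds 2030-05-04 to 2030-05-01.
Adding +18 months to 2030-05-01 gives 2031-11-01.
Going back 1 day from 2031-11-01 reaches 2031-10-31 (last day of October, 31 days).

2031-10-31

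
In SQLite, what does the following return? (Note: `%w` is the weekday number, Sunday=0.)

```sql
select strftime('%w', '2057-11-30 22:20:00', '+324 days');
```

First apply '+324 days': 2057-11-30 22:20:00 → 2058-10-20 22:20:00.
2058-10-20 is a Sunday; with Sunday=0 that is 0.

0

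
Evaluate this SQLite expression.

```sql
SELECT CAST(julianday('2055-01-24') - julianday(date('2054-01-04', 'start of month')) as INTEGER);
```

388

`start of month` rewinds 2054-01-04 to 2054-01-01.
30 days remain in January 2054 after the 1st (31 − 1).
Full months from February 2054 through December 2054 contribute their day counts.
Then 24 days into January 2055.
Total: 30 + 28 + 31 + 30 + 31 + 30 + 31 + 31 + 30 + 31 + 30 + 31 + 24 = 388.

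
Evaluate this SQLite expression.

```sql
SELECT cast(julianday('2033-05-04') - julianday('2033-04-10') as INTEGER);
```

20 days remain in April 2033 after the 10th (30 − 10).
Then 4 days into May 2033.
Total: 20 + 4 = 24.

24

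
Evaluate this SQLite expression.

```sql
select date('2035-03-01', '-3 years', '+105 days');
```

2032-06-14

Adding -3 years to 2035-03-01 gives 2032-03-01.
Applying '+105 days' to 2032-03-01: counting 105 days forward gives 2032-06-14.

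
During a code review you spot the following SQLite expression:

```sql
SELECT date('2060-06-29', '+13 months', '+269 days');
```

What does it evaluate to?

2062-04-24

Adding +13 months to 2060-06-29 gives 2061-07-29.
Applying '+269 days' to 2061-07-29: counting 269 days forward gives 2062-04-24.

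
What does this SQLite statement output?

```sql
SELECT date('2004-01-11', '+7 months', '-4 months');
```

Adding +7 months to 2004-01-11 gives 2004-08-11.
Adding -4 months to 2004-08-11 gives 2004-04-11.

2004-04-11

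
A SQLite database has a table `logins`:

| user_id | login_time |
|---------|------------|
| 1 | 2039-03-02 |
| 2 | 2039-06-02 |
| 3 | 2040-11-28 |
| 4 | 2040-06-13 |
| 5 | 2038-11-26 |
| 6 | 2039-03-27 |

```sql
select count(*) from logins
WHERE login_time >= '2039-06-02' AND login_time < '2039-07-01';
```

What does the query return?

1

Rows in [2039-06-02, 2039-07-01): 2039-06-02 → 1 row.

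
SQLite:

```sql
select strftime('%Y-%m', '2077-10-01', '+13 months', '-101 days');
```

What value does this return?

First apply '+13 months', '-101 days': 2077-10-01 → 2078-07-23.
`%Y-%m` extracts the year-month: 2078-07.

2078-07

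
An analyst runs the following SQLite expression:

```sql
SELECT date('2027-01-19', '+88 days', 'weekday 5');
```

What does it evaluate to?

Applying '+88 days' to 2027-01-19: counting 88 days forward gives 2027-04-17.
`weekday 5` advances to the next Friday; 2027-04-17 is a Saturday, so it moves forward to 2027-04-23.

2027-04-23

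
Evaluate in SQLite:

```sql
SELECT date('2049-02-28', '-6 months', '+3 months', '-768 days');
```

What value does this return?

2046-10-22

Adding -6 months to 2049-02-28 gives 2048-08-28.
Adding +3 months to 2048-08-28 gives 2048-11-28.
Applying '-768 days' to 2048-11-28: counting 768 days back gives 2046-10-22.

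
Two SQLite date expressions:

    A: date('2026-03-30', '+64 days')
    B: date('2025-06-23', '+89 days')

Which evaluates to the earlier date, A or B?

B

A = 2026-06-02.
B = 2025-09-20.
B is earlier.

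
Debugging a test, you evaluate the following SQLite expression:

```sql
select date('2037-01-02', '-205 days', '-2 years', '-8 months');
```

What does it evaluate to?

Applying '-205 days' to 2037-01-02: counting 205 days back gives 2036-06-11.
Adding -2 years to 2036-06-11 gives 2034-06-11.
Adding -8 months to 2034-06-11 gives 2033-10-11.

2033-10-11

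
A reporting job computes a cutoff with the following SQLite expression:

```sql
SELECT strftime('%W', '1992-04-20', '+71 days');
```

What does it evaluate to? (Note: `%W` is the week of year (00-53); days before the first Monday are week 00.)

First apply '+71 days': 1992-04-20 → 1992-06-30.
1992-06-30 is a Tuesday. SQLite's %W counts Mondays since the year started; the result is 26.

26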